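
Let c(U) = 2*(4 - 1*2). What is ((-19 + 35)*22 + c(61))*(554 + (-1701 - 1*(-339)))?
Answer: -287648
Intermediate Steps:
c(U) = 4 (c(U) = 2*(4 - 2) = 2*2 = 4)
((-19 + 35)*22 + c(61))*(554 + (-1701 - 1*(-339))) = ((-19 + 35)*22 + 4)*(554 + (-1701 - 1*(-339))) = (16*22 + 4)*(554 + (-1701 + 339)) = (352 + 4)*(554 - 1362) = 356*(-808) = -287648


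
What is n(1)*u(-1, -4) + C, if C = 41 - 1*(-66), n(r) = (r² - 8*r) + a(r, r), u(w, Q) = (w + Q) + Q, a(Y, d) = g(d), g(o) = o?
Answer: 161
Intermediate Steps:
a(Y, d) = d
u(w, Q) = w + 2*Q (u(w, Q) = (Q + w) + Q = w + 2*Q)
n(r) = r² - 7*r (n(r) = (r² - 8*r) + r = r² - 7*r)
C = 107 (C = 41 + 66 = 107)
n(1)*u(-1, -4) + C = (1*(-7 + 1))*(-1 + 2*(-4)) + 107 = (1*(-6))*(-1 - 8) + 107 = -6*(-9) + 107 = 54 + 107 = 161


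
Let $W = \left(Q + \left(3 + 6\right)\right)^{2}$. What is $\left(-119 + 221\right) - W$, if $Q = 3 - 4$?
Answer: $38$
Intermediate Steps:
$Q = -1$
$W = 64$ ($W = \left(-1 + \left(3 + 6\right)\right)^{2} = \left(-1 + 9\right)^{2} = 8^{2} = 64$)
$\left(-119 + 221\right) - W = \left(-119 + 221\right) - 64 = 102 - 64 = 38$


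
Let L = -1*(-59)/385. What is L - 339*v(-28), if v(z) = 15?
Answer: -1957666/385 ≈ -5084.8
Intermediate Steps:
L = 59/385 (L = 59*(1/385) = 59/385 ≈ 0.15325)
L - 339*v(-28) = 59/385 - 339*15 = 59/385 - 5085 = -1957666/385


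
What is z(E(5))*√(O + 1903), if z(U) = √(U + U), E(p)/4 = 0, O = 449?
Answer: 0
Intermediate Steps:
E(p) = 0 (E(p) = 4*0 = 0)
z(U) = √2*√U (z(U) = √(2*U) = √2*√U)
z(E(5))*√(O + 1903) = (√2*√0)*√(449 + 1903) = (√2*0)*√2352 = 0*(28*√3) = 0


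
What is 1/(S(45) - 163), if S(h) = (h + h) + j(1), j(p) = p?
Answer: -1/72 ≈ -0.013889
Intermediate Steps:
S(h) = 1 + 2*h (S(h) = (h + h) + 1 = 2*h + 1 = 1 + 2*h)
1/(S(45) - 163) = 1/((1 + 2*45) - 163) = 1/((1 + 90) - 163) = 1/(91 - 163) = 1/(-72) = -1/72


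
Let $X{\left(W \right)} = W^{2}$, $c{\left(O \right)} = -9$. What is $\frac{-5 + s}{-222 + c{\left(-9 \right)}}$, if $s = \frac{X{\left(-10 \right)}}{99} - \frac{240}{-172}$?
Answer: $\frac{11045}{983367} \approx 0.011232$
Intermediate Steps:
$s = \frac{10240}{4257}$ ($s = \frac{\left(-10\right)^{2}}{99} - \frac{240}{-172} = 100 \cdot \frac{1}{99} - - \frac{60}{43} = \frac{100}{99} + \frac{60}{43} = \frac{10240}{4257} \approx 2.4054$)
$\frac{-5 + s}{-222 + c{\left(-9 \right)}} = \frac{-5 + \frac{10240}{4257}}{-222 - 9} = - \frac{11045}{4257 \left(-231\right)} = \left(- \frac{11045}{4257}\right) \left(- \frac{1}{231}\right) = \frac{11045}{983367}$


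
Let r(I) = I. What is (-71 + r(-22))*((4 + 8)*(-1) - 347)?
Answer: 33387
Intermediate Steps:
(-71 + r(-22))*((4 + 8)*(-1) - 347) = (-71 - 22)*((4 + 8)*(-1) - 347) = -93*(12*(-1) - 347) = -93*(-12 - 347) = -93*(-359) = 33387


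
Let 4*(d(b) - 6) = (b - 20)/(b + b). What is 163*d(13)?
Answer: 100571/104 ≈ 967.03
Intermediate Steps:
d(b) = 6 + (-20 + b)/(8*b) (d(b) = 6 + ((b - 20)/(b + b))/4 = 6 + ((-20 + b)/((2*b)))/4 = 6 + ((-20 + b)*(1/(2*b)))/4 = 6 + ((-20 + b)/(2*b))/4 = 6 + (-20 + b)/(8*b))
163*d(13) = 163*((⅛)*(-20 + 49*13)/13) = 163*((⅛)*(1/13)*(-20 + 637)) = 163*((⅛)*(1/13)*617) = 163*(617/104) = 100571/104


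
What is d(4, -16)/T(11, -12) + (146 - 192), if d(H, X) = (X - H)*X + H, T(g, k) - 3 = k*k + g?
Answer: -3472/79 ≈ -43.949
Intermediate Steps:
T(g, k) = 3 + g + k² (T(g, k) = 3 + (k*k + g) = 3 + (k² + g) = 3 + (g + k²) = 3 + g + k²)
d(H, X) = H + X*(X - H) (d(H, X) = X*(X - H) + H = H + X*(X - H))
d(4, -16)/T(11, -12) + (146 - 192) = (4 + (-16)² - 1*4*(-16))/(3 + 11 + (-12)²) + (146 - 192) = (4 + 256 + 64)/(3 + 11 + 144) - 46 = 324/158 - 46 = 324*(1/158) - 46 = 162/79 - 46 = -3472/79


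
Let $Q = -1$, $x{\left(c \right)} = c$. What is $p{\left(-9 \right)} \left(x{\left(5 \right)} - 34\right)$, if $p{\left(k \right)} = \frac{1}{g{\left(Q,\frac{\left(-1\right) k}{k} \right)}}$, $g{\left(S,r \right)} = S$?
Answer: $29$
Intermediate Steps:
$p{\left(k \right)} = -1$ ($p{\left(k \right)} = \frac{1}{-1} = -1$)
$p{\left(-9 \right)} \left(x{\left(5 \right)} - 34\right) = - (5 - 34) = \left(-1\right) \left(-29\right) = 29$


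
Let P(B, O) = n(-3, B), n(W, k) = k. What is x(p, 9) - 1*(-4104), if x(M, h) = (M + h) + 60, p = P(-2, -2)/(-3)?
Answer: 12521/3 ≈ 4173.7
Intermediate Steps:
P(B, O) = B
p = ⅔ (p = -2/(-3) = -2*(-⅓) = ⅔ ≈ 0.66667)
x(M, h) = 60 + M + h
x(p, 9) - 1*(-4104) = (60 + ⅔ + 9) - 1*(-4104) = 209/3 + 4104 = 12521/3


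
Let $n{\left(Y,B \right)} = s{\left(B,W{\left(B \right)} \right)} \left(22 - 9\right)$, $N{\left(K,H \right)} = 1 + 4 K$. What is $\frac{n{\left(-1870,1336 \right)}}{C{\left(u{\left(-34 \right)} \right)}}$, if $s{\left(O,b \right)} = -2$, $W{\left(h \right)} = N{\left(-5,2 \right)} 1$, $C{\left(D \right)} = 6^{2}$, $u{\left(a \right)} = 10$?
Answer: $- \frac{13}{18} \approx -0.72222$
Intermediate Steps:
$C{\left(D \right)} = 36$
$W{\left(h \right)} = -19$ ($W{\left(h \right)} = \left(1 + 4 \left(-5\right)\right) 1 = \left(1 - 20\right) 1 = \left(-19\right) 1 = -19$)
$n{\left(Y,B \right)} = -26$ ($n{\left(Y,B \right)} = - 2 \left(22 - 9\right) = \left(-2\right) 13 = -26$)
$\frac{n{\left(-1870,1336 \right)}}{C{\left(u{\left(-34 \right)} \right)}} = - \frac{26}{36} = \left(-26\right) \frac{1}{36} = - \frac{13}{18}$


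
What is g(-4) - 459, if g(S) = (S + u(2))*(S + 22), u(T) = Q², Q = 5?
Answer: -81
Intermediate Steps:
u(T) = 25 (u(T) = 5² = 25)
g(S) = (22 + S)*(25 + S) (g(S) = (S + 25)*(S + 22) = (25 + S)*(22 + S) = (22 + S)*(25 + S))
g(-4) - 459 = (550 + (-4)² + 47*(-4)) - 459 = (550 + 16 - 188) - 459 = 378 - 459 = -81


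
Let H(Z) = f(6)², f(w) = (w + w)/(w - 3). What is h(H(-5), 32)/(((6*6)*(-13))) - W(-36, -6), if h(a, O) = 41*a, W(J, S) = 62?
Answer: -7418/117 ≈ -63.402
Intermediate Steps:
f(w) = 2*w/(-3 + w) (f(w) = (2*w)/(-3 + w) = 2*w/(-3 + w))
H(Z) = 16 (H(Z) = (2*6/(-3 + 6))² = (2*6/3)² = (2*6*(⅓))² = 4² = 16)
h(H(-5), 32)/(((6*6)*(-13))) - W(-36, -6) = (41*16)/(((6*6)*(-13))) - 1*62 = 656/((36*(-13))) - 62 = 656/(-468) - 62 = 656*(-1/468) - 62 = -164/117 - 62 = -7418/117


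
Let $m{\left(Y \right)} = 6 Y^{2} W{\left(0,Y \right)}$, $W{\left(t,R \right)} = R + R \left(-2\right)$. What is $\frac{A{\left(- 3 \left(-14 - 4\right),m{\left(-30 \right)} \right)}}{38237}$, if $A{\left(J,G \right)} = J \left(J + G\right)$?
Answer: $\frac{8750916}{38237} \approx 228.86$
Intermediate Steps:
$W{\left(t,R \right)} = - R$ ($W{\left(t,R \right)} = R - 2 R = - R$)
$m{\left(Y \right)} = - 6 Y^{3}$ ($m{\left(Y \right)} = 6 Y^{2} \left(- Y\right) = - 6 Y^{3}$)
$A{\left(J,G \right)} = J \left(G + J\right)$
$\frac{A{\left(- 3 \left(-14 - 4\right),m{\left(-30 \right)} \right)}}{38237} = \frac{- 3 \left(-14 - 4\right) \left(- 6 \left(-30\right)^{3} - 3 \left(-14 - 4\right)\right)}{38237} = \left(-3\right) \left(-18\right) \left(\left(-6\right) \left(-27000\right) - -54\right) \frac{1}{38237} = 54 \left(162000 + 54\right) \frac{1}{38237} = 54 \cdot 162054 \cdot \frac{1}{38237} = 8750916 \cdot \frac{1}{38237} = \frac{8750916}{38237}$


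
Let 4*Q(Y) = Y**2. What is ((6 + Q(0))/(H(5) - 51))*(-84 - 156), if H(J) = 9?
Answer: 240/7 ≈ 34.286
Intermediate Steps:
Q(Y) = Y**2/4
((6 + Q(0))/(H(5) - 51))*(-84 - 156) = ((6 + (1/4)*0**2)/(9 - 51))*(-84 - 156) = ((6 + (1/4)*0)/(-42))*(-240) = ((6 + 0)*(-1/42))*(-240) = (6*(-1/42))*(-240) = -1/7*(-240) = 240/7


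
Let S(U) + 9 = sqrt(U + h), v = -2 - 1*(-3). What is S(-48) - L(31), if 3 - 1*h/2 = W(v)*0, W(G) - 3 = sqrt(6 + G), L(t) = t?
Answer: -40 + I*sqrt(42) ≈ -40.0 + 6.4807*I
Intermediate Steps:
v = 1 (v = -2 + 3 = 1)
W(G) = 3 + sqrt(6 + G)
h = 6 (h = 6 - 2*(3 + sqrt(6 + 1))*0 = 6 - 2*(3 + sqrt(7))*0 = 6 - 2*0 = 6 + 0 = 6)
S(U) = -9 + sqrt(6 + U) (S(U) = -9 + sqrt(U + 6) = -9 + sqrt(6 + U))
S(-48) - L(31) = (-9 + sqrt(6 - 48)) - 1*31 = (-9 + sqrt(-42)) - 31 = (-9 + I*sqrt(42)) - 31 = -40 + I*sqrt(42)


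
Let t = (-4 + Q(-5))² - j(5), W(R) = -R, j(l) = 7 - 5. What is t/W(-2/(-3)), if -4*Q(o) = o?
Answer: -267/32 ≈ -8.3438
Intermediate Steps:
j(l) = 2
Q(o) = -o/4
t = 89/16 (t = (-4 - ¼*(-5))² - 1*2 = (-4 + 5/4)² - 2 = (-11/4)² - 2 = 121/16 - 2 = 89/16 ≈ 5.5625)
t/W(-2/(-3)) = 89/(16*((-(-2)/(-3)))) = 89/(16*((-(-2)*(-1)/3))) = 89/(16*((-1*⅔))) = 89/(16*(-⅔)) = (89/16)*(-3/2) = -267/32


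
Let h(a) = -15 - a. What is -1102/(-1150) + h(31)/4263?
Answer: 2322463/2451225 ≈ 0.94747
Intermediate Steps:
-1102/(-1150) + h(31)/4263 = -1102/(-1150) + (-15 - 1*31)/4263 = -1102*(-1/1150) + (-15 - 31)*(1/4263) = 551/575 - 46*1/4263 = 551/575 - 46/4263 = 2322463/2451225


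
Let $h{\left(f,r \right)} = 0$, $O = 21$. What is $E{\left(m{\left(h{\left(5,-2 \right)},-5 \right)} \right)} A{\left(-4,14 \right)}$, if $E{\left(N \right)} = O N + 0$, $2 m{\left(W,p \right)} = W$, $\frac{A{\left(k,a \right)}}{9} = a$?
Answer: $0$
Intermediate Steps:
$A{\left(k,a \right)} = 9 a$
$m{\left(W,p \right)} = \frac{W}{2}$
$E{\left(N \right)} = 21 N$ ($E{\left(N \right)} = 21 N + 0 = 21 N$)
$E{\left(m{\left(h{\left(5,-2 \right)},-5 \right)} \right)} A{\left(-4,14 \right)} = 21 \cdot \frac{1}{2} \cdot 0 \cdot 9 \cdot 14 = 21 \cdot 0 \cdot 126 = 0 \cdot 126 = 0$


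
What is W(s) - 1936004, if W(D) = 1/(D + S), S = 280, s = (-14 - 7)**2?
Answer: -1395858883/721 ≈ -1.9360e+6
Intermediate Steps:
s = 441 (s = (-21)**2 = 441)
W(D) = 1/(280 + D) (W(D) = 1/(D + 280) = 1/(280 + D))
W(s) - 1936004 = 1/(280 + 441) - 1936004 = 1/721 - 1936004 = -1395858883/721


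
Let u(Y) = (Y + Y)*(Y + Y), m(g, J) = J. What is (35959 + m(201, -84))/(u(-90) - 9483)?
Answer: 35875/22917 ≈ 1.5654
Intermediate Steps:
u(Y) = 4*Y**2 (u(Y) = (2*Y)*(2*Y) = 4*Y**2)
(35959 + m(201, -84))/(u(-90) - 9483) = (35959 - 84)/(4*(-90)**2 - 9483) = 35875/(4*8100 - 9483) = 35875/(32400 - 9483) = 35875/22917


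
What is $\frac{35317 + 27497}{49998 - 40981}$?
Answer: $\frac{62814}{9017} \approx 6.9662$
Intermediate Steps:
$\frac{35317 + 27497}{49998 - 40981} = \frac{62814}{9017}$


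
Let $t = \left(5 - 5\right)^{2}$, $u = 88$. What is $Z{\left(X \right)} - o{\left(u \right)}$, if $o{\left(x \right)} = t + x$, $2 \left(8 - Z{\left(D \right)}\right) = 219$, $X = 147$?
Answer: $- \frac{379}{2} \approx -189.5$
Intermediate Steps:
$Z{\left(D \right)} = - \frac{203}{2}$ ($Z{\left(D \right)} = 8 - \frac{219}{2} = - \frac{203}{2}$)
$t = 0$ ($t = 0^{2} = 0$)
$o{\left(x \right)} = x$ ($o{\left(x \right)} = 0 + x = x$)
$Z{\left(X \right)} - o{\left(u \right)} = - \frac{203}{2} - 88 = - \frac{379}{2}$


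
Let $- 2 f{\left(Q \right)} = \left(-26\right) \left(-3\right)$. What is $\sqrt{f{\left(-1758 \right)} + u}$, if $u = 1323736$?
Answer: $\sqrt{1323697} \approx 1150.5$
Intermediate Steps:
$f{\left(Q \right)} = -39$ ($f{\left(Q \right)} = - \frac{\left(-26\right) \left(-3\right)}{2} = \left(- \frac{1}{2}\right) 78 = -39$)
$\sqrt{f{\left(-1758 \right)} + u} = \sqrt{-39 + 1323736} = \sqrt{1323697}$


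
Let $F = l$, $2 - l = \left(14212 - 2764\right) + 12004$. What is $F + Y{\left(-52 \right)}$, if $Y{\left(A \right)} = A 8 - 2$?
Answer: $-23868$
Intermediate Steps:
$l = -23450$ ($l = 2 - \left(\left(14212 - 2764\right) + 12004\right) = 2 - \left(11448 + 12004\right) = 2 - 23452 = -23450$)
$F = -23450$
$Y{\left(A \right)} = -2 + 8 A$ ($Y{\left(A \right)} = 8 A - 2 = -2 + 8 A$)
$F + Y{\left(-52 \right)} = -23450 + \left(-2 + 8 \left(-52\right)\right) = -23450 - 418 = -23868$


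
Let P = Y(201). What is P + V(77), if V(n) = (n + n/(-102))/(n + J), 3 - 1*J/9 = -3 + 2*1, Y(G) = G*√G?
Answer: 7777/11526 + 201*√201 ≈ 2850.3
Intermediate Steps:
Y(G) = G^(3/2)
P = 201*√201 (P = 201^(3/2) = 201*√201 ≈ 2849.7)
J = 36 (J = 27 - 9*(-3 + 2*1) = 27 - 9*(-3 + 2) = 27 - 9*(-1) = 27 + 9 = 36)
V(n) = 101*n/(102*(36 + n)) (V(n) = (n + n/(-102))/(n + 36) = (n + n*(-1/102))/(36 + n) = (n - n/102)/(36 + n) = (101*n/102)/(36 + n) = 101*n/(102*(36 + n)))
P + V(77) = 201*√201 + (101/102)*77/(36 + 77) = 201*√201 + (101/102)*77/113 = 201*√201 + (101/102)*77*(1/113) = 201*√201 + 7777/11526 = 7777/11526 + 201*√201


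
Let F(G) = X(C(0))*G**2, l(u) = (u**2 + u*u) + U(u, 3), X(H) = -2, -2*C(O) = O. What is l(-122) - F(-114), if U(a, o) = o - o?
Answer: 55760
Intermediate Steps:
U(a, o) = 0
C(O) = -O/2
l(u) = 2*u**2 (l(u) = (u**2 + u*u) + 0 = (u**2 + u**2) + 0 = 2*u**2 + 0 = 2*u**2)
F(G) = -2*G**2
l(-122) - F(-114) = 2*(-122)**2 - (-2)*(-114)**2 = 2*14884 - (-2)*12996 = 29768 - 1*(-25992) = 29768 + 25992 = 55760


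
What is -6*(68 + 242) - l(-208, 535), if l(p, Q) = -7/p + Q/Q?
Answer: -387095/208 ≈ -1861.0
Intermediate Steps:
l(p, Q) = 1 - 7/p (l(p, Q) = -7/p + 1 = 1 - 7/p)
-6*(68 + 242) - l(-208, 535) = -6*(68 + 242) - (-7 - 208)/(-208) = -6*310 - (-1)*(-215)/208 = -1860 - 1*215/208 = -1860 - 215/208 = -387095/208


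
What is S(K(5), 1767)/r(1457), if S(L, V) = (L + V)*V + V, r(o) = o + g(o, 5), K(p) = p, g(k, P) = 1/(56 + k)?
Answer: 175557929/81646 ≈ 2150.2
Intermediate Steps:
r(o) = o + 1/(56 + o)
S(L, V) = V + V*(L + V) (S(L, V) = V*(L + V) + V = V + V*(L + V))
S(K(5), 1767)/r(1457) = (1767*(1 + 5 + 1767))/(((1 + 1457*(56 + 1457))/(56 + 1457))) = (1767*1773)/(((1 + 1457*1513)/1513)) = 3132891/(((1 + 2204441)/1513)) = 3132891/(((1/1513)*2204442)) = 3132891/(2204442/1513) = 3132891*(1513/2204442) = 175557929/81646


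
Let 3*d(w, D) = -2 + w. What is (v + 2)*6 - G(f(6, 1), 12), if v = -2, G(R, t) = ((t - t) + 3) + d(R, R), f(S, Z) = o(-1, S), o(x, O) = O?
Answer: -13/3 ≈ -4.3333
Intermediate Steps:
d(w, D) = -⅔ + w/3 (d(w, D) = (-2 + w)/3 = -⅔ + w/3)
f(S, Z) = S
G(R, t) = 7/3 + R/3 (G(R, t) = ((t - t) + 3) + (-⅔ + R/3) = (0 + 3) + (-⅔ + R/3) = 3 + (-⅔ + R/3) = 7/3 + R/3)
(v + 2)*6 - G(f(6, 1), 12) = (-2 + 2)*6 - (7/3 + (⅓)*6) = 0*6 - (7/3 + 2) = 0 - 1*13/3 = 0 - 13/3 = -13/3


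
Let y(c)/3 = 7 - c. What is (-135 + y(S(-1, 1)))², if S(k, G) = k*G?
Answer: 12321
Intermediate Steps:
S(k, G) = G*k
y(c) = 21 - 3*c (y(c) = 3*(7 - c) = 21 - 3*c)
(-135 + y(S(-1, 1)))² = (-135 + (21 - 3*(-1)))² = (-135 + (21 + 3))² = (-135 + 24)² = (-111)² = 12321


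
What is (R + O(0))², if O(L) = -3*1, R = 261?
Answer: 66564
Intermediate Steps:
O(L) = -3
(R + O(0))² = (261 - 3)² = 258² = 66564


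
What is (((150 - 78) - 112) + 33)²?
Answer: 49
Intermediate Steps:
(((150 - 78) - 112) + 33)² = ((72 - 112) + 33)² = (-40 + 33)² = (-7)² = 49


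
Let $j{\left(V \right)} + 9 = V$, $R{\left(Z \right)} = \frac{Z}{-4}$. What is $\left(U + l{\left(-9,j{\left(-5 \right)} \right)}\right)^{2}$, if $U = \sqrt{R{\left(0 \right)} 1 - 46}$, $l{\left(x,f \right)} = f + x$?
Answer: $\left(23 - i \sqrt{46}\right)^{2} \approx 483.0 - 311.99 i$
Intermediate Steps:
$R{\left(Z \right)} = - \frac{Z}{4}$ ($R{\left(Z \right)} = Z \left(- \frac{1}{4}\right) = - \frac{Z}{4}$)
$j{\left(V \right)} = -9 + V$
$U = i \sqrt{46}$ ($U = \sqrt{\left(- \frac{1}{4}\right) 0 \cdot 1 - 46} = \sqrt{0 \cdot 1 - 46} = \sqrt{0 - 46} = \sqrt{-46} = i \sqrt{46} \approx 6.7823 i$)
$\left(U + l{\left(-9,j{\left(-5 \right)} \right)}\right)^{2} = \left(i \sqrt{46} - 23\right)^{2} = \left(-23 + i \sqrt{46}\right)^{2}$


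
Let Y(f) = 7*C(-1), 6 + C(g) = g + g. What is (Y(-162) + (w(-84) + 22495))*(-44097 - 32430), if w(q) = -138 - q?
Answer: -1713056895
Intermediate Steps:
C(g) = -6 + 2*g (C(g) = -6 + (g + g) = -6 + 2*g)
Y(f) = -56 (Y(f) = 7*(-6 + 2*(-1)) = 7*(-6 - 2) = 7*(-8) = -56)
(Y(-162) + (w(-84) + 22495))*(-44097 - 32430) = (-56 + ((-138 - 1*(-84)) + 22495))*(-44097 - 32430) = (-56 + ((-138 + 84) + 22495))*(-76527) = (-56 + (-54 + 22495))*(-76527) = (-56 + 22441)*(-76527) = 22385*(-76527) = -1713056895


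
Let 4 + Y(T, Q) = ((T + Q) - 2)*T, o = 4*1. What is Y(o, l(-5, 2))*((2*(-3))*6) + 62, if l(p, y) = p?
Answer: 638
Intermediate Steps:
o = 4
Y(T, Q) = -4 + T*(-2 + Q + T) (Y(T, Q) = -4 + ((T + Q) - 2)*T = -4 + ((Q + T) - 2)*T = -4 + (-2 + Q + T)*T = -4 + T*(-2 + Q + T))
Y(o, l(-5, 2))*((2*(-3))*6) + 62 = (-4 + 4² - 2*4 - 5*4)*((2*(-3))*6) + 62 = (-4 + 16 - 8 - 20)*(-6*6) + 62 = -16*(-36) + 62 = 576 + 62 = 638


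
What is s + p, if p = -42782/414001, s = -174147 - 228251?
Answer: -166593217180/414001 ≈ -4.0240e+5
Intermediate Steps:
s = -402398
p = -42782/414001 (p = -42782*1/414001 = -42782/414001 ≈ -0.10334)
s + p = -402398 - 42782/414001 = -166593217180/414001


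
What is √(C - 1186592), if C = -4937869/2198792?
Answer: I*√1434202723774860634/1099396 ≈ 1089.3*I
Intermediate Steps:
C = -4937869/2198792 (C = -4937869*1/2198792 = -4937869/2198792 ≈ -2.2457)
√(C - 1186592) = √(-4937869/2198792 - 1186592) = √(-2609073934733/2198792) = I*√1434202723774860634/1099396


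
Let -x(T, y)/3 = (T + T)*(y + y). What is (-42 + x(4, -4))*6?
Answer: 900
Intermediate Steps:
x(T, y) = -12*T*y (x(T, y) = -3*(T + T)*(y + y) = -3*2*T*2*y = -12*T*y)
(-42 + x(4, -4))*6 = (-42 - 12*4*(-4))*6 = (-42 + 192)*6 = 150*6 = 900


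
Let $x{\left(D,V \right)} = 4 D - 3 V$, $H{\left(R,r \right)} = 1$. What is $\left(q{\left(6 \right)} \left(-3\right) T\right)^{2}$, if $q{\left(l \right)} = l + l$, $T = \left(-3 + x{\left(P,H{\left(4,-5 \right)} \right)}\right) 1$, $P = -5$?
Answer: $876096$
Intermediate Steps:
$x{\left(D,V \right)} = - 3 V + 4 D$
$T = -26$ ($T = \left(-3 + \left(\left(-3\right) 1 + 4 \left(-5\right)\right)\right) 1 = \left(-3 - 23\right) 1 = \left(-26\right) 1 = -26$)
$q{\left(l \right)} = 2 l$
$\left(q{\left(6 \right)} \left(-3\right) T\right)^{2} = \left(2 \cdot 6 \left(-3\right) \left(-26\right)\right)^{2} = \left(12 \left(-3\right) \left(-26\right)\right)^{2} = \left(\left(-36\right) \left(-26\right)\right)^{2} = 936^{2} = 876096$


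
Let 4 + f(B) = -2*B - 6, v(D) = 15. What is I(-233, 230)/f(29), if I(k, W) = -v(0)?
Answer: 15/68 ≈ 0.22059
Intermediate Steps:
I(k, W) = -15 (I(k, W) = -1*15 = -15)
f(B) = -10 - 2*B (f(B) = -4 + (-2*B - 6) = -4 + (-6 - 2*B) = -10 - 2*B)
I(-233, 230)/f(29) = -15/(-10 - 2*29) = -15/(-10 - 58) = -15/(-68) = -15*(-1/68) = 15/68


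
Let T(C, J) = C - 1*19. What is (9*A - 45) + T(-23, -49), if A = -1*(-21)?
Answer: 102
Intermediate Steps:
A = 21
T(C, J) = -19 + C (T(C, J) = C - 19 = -19 + C)
(9*A - 45) + T(-23, -49) = (9*21 - 45) + (-19 - 23) = (189 - 45) - 42 = 144 - 42 = 102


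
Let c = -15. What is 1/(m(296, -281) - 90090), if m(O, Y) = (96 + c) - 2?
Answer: -1/90011 ≈ -1.1110e-5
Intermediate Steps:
m(O, Y) = 79 (m(O, Y) = (96 - 15) - 2 = 81 - 2 = 79)
1/(m(296, -281) - 90090) = 1/(79 - 90090) = 1/(-90011) = -1/90011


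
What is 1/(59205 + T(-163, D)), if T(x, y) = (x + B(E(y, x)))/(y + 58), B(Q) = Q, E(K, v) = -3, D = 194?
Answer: 126/7459747 ≈ 1.6891e-5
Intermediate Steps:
T(x, y) = (-3 + x)/(58 + y) (T(x, y) = (x - 3)/(y + 58) = (-3 + x)/(58 + y))
1/(59205 + T(-163, D)) = 1/(59205 + (-3 - 163)/(58 + 194)) = 1/(59205 - 166/252) = 1/(59205 + (1/252)*(-166)) = 1/(59205 - 83/126) = 1/(7459747/126) = 126/7459747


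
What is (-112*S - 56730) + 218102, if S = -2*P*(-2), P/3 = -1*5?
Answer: 168092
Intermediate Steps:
P = -15 (P = 3*(-1*5) = 3*(-5) = -15)
S = -60 (S = -2*(-15)*(-2) = 30*(-2) = -60)
(-112*S - 56730) + 218102 = (-112*(-60) - 56730) + 218102 = (6720 - 56730) + 218102 = -50010 + 218102 = 168092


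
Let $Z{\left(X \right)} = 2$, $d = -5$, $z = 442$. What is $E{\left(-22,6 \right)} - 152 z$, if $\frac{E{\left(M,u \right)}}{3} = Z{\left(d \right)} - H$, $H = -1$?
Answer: $-67175$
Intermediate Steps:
$E{\left(M,u \right)} = 9$ ($E{\left(M,u \right)} = 3 \left(2 - -1\right) = 3 \left(2 + 1\right) = 3 \cdot 3 = 9$)
$E{\left(-22,6 \right)} - 152 z = 9 - 67184 = -67175$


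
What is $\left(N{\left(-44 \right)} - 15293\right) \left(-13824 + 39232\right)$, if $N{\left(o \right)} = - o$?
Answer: $-387446592$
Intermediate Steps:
$\left(N{\left(-44 \right)} - 15293\right) \left(-13824 + 39232\right) = \left(\left(-1\right) \left(-44\right) - 15293\right) \left(-13824 + 39232\right) = \left(44 - 15293\right) 25408 = \left(-15249\right) 25408 = -387446592$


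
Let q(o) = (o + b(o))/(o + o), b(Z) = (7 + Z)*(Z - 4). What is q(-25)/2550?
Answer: -497/127500 ≈ -0.0038980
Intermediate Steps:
b(Z) = (-4 + Z)*(7 + Z) (b(Z) = (7 + Z)*(-4 + Z) = (-4 + Z)*(7 + Z))
q(o) = (-28 + o² + 4*o)/(2*o) (q(o) = (o + (-28 + o² + 3*o))/(o + o) = (-28 + o² + 4*o)/((2*o)) = (-28 + o² + 4*o)*(1/(2*o)) = (-28 + o² + 4*o)/(2*o))
q(-25)/2550 = (2 + (½)*(-25) - 14/(-25))/2550 = (2 - 25/2 - 14*(-1/25))*(1/2550) = (2 - 25/2 + 14/25)*(1/2550) = -497/50*1/2550 = -497/127500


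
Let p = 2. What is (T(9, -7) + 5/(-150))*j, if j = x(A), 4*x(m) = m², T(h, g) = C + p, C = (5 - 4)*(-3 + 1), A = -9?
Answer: -27/40 ≈ -0.67500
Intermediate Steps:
C = -2 (C = 1*(-2) = -2)
T(h, g) = 0 (T(h, g) = -2 + 2 = 0)
x(m) = m²/4
j = 81/4 (j = (¼)*(-9)² = (¼)*81 = 81/4 ≈ 20.250)
(T(9, -7) + 5/(-150))*j = (0 + 5/(-150))*(81/4) = (0 + 5*(-1/150))*(81/4) = (0 - 1/30)*(81/4) = -1/30*81/4 = -27/40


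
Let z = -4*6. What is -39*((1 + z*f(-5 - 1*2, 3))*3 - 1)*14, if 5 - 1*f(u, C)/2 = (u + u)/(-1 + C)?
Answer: 942396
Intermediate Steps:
f(u, C) = 10 - 4*u/(-1 + C) (f(u, C) = 10 - 2*(u + u)/(-1 + C) = 10 - 2*2*u/(-1 + C) = 10 - 4*u/(-1 + C))
z = -24
-39*((1 + z*f(-5 - 1*2, 3))*3 - 1)*14 = -39*((1 - 48*(-5 - 2*(-5 - 1*2) + 5*3)/(-1 + 3))*3 - 1)*14 = -39*((1 - 48*(-5 - 2*(-5 - 2) + 15)/2)*3 - 1)*14 = -39*((1 - 48*(-5 - 2*(-7) + 15)/2)*3 - 1)*14 = -39*((1 - 48*(-5 + 14 + 15)/2)*3 - 1)*14 = -39*((1 - 48*24/2)*3 - 1)*14 = -39*((1 - 24*24)*3 - 1)*14 = -39*((1 - 576)*3 - 1)*14 = -39*(-575*3 - 1)*14 = -39*(-1725 - 1)*14 = -39*(-1726)*14 = 67314*14 = 942396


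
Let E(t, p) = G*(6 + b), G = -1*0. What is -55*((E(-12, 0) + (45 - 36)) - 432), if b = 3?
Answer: 23265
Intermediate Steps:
G = 0
E(t, p) = 0 (E(t, p) = 0*(6 + 3) = 0*9 = 0)
-55*((E(-12, 0) + (45 - 36)) - 432) = -55*((0 + (45 - 36)) - 432) = -55*((0 + 9) - 432) = -55*(9 - 432) = -55*(-423) = 23265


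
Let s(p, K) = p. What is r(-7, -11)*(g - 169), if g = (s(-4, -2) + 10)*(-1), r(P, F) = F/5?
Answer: 385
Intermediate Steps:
r(P, F) = F/5 (r(P, F) = F*(⅕) = F/5)
g = -6 (g = (-4 + 10)*(-1) = 6*(-1) = -6)
r(-7, -11)*(g - 169) = ((⅕)*(-11))*(-6 - 169) = -11/5*(-175) = 385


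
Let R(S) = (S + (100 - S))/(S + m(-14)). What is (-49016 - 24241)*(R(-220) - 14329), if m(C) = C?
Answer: 40939503517/39 ≈ 1.0497e+9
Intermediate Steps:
R(S) = 100/(-14 + S) (R(S) = (S + (100 - S))/(S - 14) = 100/(-14 + S))
(-49016 - 24241)*(R(-220) - 14329) = (-49016 - 24241)*(100/(-14 - 220) - 14329) = -73257*(100/(-234) - 14329) = -73257*(100*(-1/234) - 14329) = -73257*(-50/117 - 14329) = -73257*(-1676543/117) = 40939503517/39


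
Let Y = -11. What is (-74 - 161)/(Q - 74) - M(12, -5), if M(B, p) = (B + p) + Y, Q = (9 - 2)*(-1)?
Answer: 559/81 ≈ 6.9012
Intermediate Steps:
Q = -7 (Q = 7*(-1) = -7)
M(B, p) = -11 + B + p (M(B, p) = (B + p) - 11 = -11 + B + p)
(-74 - 161)/(Q - 74) - M(12, -5) = (-74 - 161)/(-7 - 74) - (-11 + 12 - 5) = -235/(-81) - 1*(-4) = -235*(-1/81) + 4 = 235/81 + 4 = 559/81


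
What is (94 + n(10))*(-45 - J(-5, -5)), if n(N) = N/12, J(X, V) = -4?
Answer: -23329/6 ≈ -3888.2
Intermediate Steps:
n(N) = N/12 (n(N) = N*(1/12) = N/12)
(94 + n(10))*(-45 - J(-5, -5)) = (94 + (1/12)*10)*(-45 - 1*(-4)) = (94 + ⅚)*(-45 + 4) = (569/6)*(-41) = -23329/6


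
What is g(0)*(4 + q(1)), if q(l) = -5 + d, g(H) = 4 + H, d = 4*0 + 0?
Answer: -4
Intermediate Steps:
d = 0 (d = 0 + 0 = 0)
q(l) = -5 (q(l) = -5 + 0 = -5)
g(0)*(4 + q(1)) = (4 + 0)*(4 - 5) = 4*(-1) = -4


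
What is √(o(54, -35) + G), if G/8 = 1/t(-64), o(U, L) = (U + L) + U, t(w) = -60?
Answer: √16395/15 ≈ 8.5362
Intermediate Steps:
o(U, L) = L + 2*U (o(U, L) = (L + U) + U = L + 2*U)
G = -2/15 (G = 8/(-60) = 8*(-1/60) = -2/15 ≈ -0.13333)
√(o(54, -35) + G) = √((-35 + 2*54) - 2/15) = √((-35 + 108) - 2/15) = √(73 - 2/15) = √(1093/15) = √16395/15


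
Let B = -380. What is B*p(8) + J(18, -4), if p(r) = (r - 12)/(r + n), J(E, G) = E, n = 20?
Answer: 506/7 ≈ 72.286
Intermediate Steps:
p(r) = (-12 + r)/(20 + r) (p(r) = (r - 12)/(r + 20) = (-12 + r)/(20 + r))
B*p(8) + J(18, -4) = -380*(-12 + 8)/(20 + 8) + 18 = -380*(-4)/28 + 18 = -95*(-4)/7 + 18 = -380*(-⅐) + 18 = 380/7 + 18 = 506/7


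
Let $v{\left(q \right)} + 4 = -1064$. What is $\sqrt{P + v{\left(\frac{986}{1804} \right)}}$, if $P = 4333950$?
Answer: $\sqrt{4332882} \approx 2081.6$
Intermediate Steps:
$v{\left(q \right)} = -1068$ ($v{\left(q \right)} = -4 - 1064 = -1068$)
$\sqrt{P + v{\left(\frac{986}{1804} \right)}} = \sqrt{4333950 - 1068} = \sqrt{4332882}$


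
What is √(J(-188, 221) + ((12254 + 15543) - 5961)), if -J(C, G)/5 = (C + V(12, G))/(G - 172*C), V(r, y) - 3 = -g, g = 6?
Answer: 3*√2571697713011/32557 ≈ 147.77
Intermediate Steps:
V(r, y) = -3 (V(r, y) = 3 - 1*6 = 3 - 6 = -3)
J(C, G) = -5*(-3 + C)/(G - 172*C) (J(C, G) = -5*(C - 3)/(G - 172*C) = -5*(-3 + C)/(G - 172*C))
√(J(-188, 221) + ((12254 + 15543) - 5961)) = √(5*(-3 - 188)/(-1*221 + 172*(-188)) + ((12254 + 15543) - 5961)) = √(5*(-191)/(-221 - 32336) + (27797 - 5961)) = √(5*(-191)/(-32557) + 21836) = √(5*(-1/32557)*(-191) + 21836) = √(955/32557 + 21836) = √(710915607/32557) = 3*√2571697713011/32557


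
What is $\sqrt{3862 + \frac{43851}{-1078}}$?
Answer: $\frac{\sqrt{90626470}}{154} \approx 61.817$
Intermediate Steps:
$\sqrt{3862 + \frac{43851}{-1078}} = \sqrt{3862 + 43851 \left(- \frac{1}{1078}\right)} = \sqrt{3862 - \frac{43851}{1078}} = \sqrt{\frac{4119385}{1078}} = \frac{\sqrt{90626470}}{154}$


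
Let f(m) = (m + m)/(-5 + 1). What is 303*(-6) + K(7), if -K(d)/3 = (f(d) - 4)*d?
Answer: -3321/2 ≈ -1660.5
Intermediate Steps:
f(m) = -m/2 (f(m) = (2*m)/(-4) = (2*m)*(-¼) = -m/2)
K(d) = -3*d*(-4 - d/2) (K(d) = -3*(-d/2 - 4)*d = -3*(-4 - d/2)*d = -3*d*(-4 - d/2))
303*(-6) + K(7) = 303*(-6) + (3/2)*7*(8 + 7) = -1818 + (3/2)*7*15 = -1818 + 315/2 = -3321/2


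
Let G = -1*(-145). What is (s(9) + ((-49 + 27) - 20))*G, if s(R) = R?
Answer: -4785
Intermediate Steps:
G = 145
(s(9) + ((-49 + 27) - 20))*G = (9 + ((-49 + 27) - 20))*145 = (9 + (-22 - 20))*145 = (9 - 42)*145 = -33*145 = -4785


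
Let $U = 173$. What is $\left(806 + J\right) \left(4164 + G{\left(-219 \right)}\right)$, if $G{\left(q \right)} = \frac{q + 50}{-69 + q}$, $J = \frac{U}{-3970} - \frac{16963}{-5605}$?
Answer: $\frac{4318170927327509}{1281706560} \approx 3.3691 \cdot 10^{6}$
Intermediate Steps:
$J = \frac{13274689}{4450370}$ ($J = \frac{173}{-3970} - \frac{16963}{-5605} = 173 \left(- \frac{1}{3970}\right) - - \frac{16963}{5605} = - \frac{173}{3970} + \frac{16963}{5605} = \frac{13274689}{4450370} \approx 2.9828$)
$G{\left(q \right)} = \frac{50 + q}{-69 + q}$
$\left(806 + J\right) \left(4164 + G{\left(-219 \right)}\right) = \left(806 + \frac{13274689}{4450370}\right) \left(4164 + \frac{50 - 219}{-69 - 219}\right) = \frac{3600272909 \left(4164 + \frac{1}{-288} \left(-169\right)\right)}{4450370} = \frac{3600272909 \left(4164 - - \frac{169}{288}\right)}{4450370} = \frac{3600272909 \left(4164 + \frac{169}{288}\right)}{4450370} = \frac{3600272909}{4450370} \cdot \frac{1199401}{288} = \frac{4318170927327509}{1281706560}$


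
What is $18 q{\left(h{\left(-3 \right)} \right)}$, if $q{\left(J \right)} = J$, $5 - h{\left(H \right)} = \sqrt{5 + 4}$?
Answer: $36$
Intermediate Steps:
$h{\left(H \right)} = 2$ ($h{\left(H \right)} = 5 - \sqrt{5 + 4} = 5 - \sqrt{9} = 5 - 3 = 2$)
$18 q{\left(h{\left(-3 \right)} \right)} = 18 \cdot 2 = 36$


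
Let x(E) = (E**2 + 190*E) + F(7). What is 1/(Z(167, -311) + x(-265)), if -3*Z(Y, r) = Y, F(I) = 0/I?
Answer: 3/59458 ≈ 5.0456e-5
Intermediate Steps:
F(I) = 0
Z(Y, r) = -Y/3
x(E) = E**2 + 190*E (x(E) = (E**2 + 190*E) + 0 = E**2 + 190*E)
1/(Z(167, -311) + x(-265)) = 1/(-1/3*167 - 265*(190 - 265)) = 1/(-167/3 - 265*(-75)) = 1/(-167/3 + 19875) = 1/(59458/3) = 3/59458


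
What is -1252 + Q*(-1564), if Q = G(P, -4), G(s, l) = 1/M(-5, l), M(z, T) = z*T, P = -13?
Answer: -6651/5 ≈ -1330.2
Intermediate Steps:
M(z, T) = T*z
G(s, l) = -1/(5*l) (G(s, l) = 1/(l*(-5)) = 1/(-5*l) = -1/(5*l))
Q = 1/20 (Q = -1/5/(-4) = -1/5*(-1/4) = 1/20 ≈ 0.050000)
-1252 + Q*(-1564) = -1252 + (1/20)*(-1564) = -1252 - 391/5 = -6651/5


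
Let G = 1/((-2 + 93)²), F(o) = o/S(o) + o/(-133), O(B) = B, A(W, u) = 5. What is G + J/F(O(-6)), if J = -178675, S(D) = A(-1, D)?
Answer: 983939104643/6359808 ≈ 1.5471e+5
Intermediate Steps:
S(D) = 5
F(o) = 128*o/665 (F(o) = o/5 + o/(-133) = o*(⅕) + o*(-1/133) = o/5 - o/133 = 128*o/665)
G = 1/8281 (G = 1/(91²) = 1/8281 ≈ 0.00012076)
G + J/F(O(-6)) = 1/8281 - 178675/((128/665)*(-6)) = 1/8281 - 178675/(-768/665) = 1/8281 - 178675*(-665/768) = 1/8281 + 118818875/768 = 983939104643/6359808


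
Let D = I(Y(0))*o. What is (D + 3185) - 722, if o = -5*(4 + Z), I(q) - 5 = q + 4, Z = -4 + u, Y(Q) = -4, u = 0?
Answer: 2463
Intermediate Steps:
Z = -4 (Z = -4 + 0 = -4)
I(q) = 9 + q (I(q) = 5 + (q + 4) = 5 + (4 + q) = 9 + q)
o = 0 (o = -5*(4 - 4) = -5*0 = 0)
D = 0 (D = (9 - 4)*0 = 5*0 = 0)
(D + 3185) - 722 = (0 + 3185) - 722 = 3185 - 722 = 2463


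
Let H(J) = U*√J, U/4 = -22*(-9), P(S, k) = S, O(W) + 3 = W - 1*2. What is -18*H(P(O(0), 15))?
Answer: -14256*I*√5 ≈ -31877.0*I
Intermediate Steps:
O(W) = -5 + W (O(W) = -3 + (W - 1*2) = -3 + (W - 2) = -3 + (-2 + W) = -5 + W)
U = 792 (U = 4*(-22*(-9)) = 4*198 = 792)
H(J) = 792*√J
-18*H(P(O(0), 15)) = -14256*√(-5 + 0) = -14256*√(-5) = -14256*I*√5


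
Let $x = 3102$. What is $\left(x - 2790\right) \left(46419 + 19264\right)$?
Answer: $20493096$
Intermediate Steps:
$\left(x - 2790\right) \left(46419 + 19264\right) = \left(3102 - 2790\right) \left(46419 + 19264\right) = 312 \cdot 65683 = 20493096$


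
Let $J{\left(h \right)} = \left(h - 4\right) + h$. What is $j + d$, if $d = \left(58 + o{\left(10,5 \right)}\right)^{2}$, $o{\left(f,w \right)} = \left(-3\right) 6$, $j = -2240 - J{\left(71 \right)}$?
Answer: $-778$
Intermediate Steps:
$J{\left(h \right)} = -4 + 2 h$ ($J{\left(h \right)} = \left(-4 + h\right) + h = -4 + 2 h$)
$j = -2378$ ($j = -2240 - \left(-4 + 2 \cdot 71\right) = -2240 - \left(-4 + 142\right) = -2240 - 138 = -2378$)
$o{\left(f,w \right)} = -18$
$d = 1600$ ($d = \left(58 - 18\right)^{2} = 40^{2} = 1600$)
$j + d = -2378 + 1600 = -778$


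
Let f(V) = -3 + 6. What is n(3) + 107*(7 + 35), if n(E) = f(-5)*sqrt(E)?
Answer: 4494 + 3*sqrt(3) ≈ 4499.2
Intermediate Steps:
f(V) = 3
n(E) = 3*sqrt(E)
n(3) + 107*(7 + 35) = 3*sqrt(3) + 107*(7 + 35) = 3*sqrt(3) + 107*42 = 3*sqrt(3) + 4494 = 4494 + 3*sqrt(3)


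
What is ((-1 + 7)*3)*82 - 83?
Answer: 1393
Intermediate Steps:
((-1 + 7)*3)*82 - 83 = (6*3)*82 - 83 = 18*82 - 83 = 1476 - 83 = 1393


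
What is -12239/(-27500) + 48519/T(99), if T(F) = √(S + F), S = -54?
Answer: 12239/27500 + 16173*√5/5 ≈ 7233.2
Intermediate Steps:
T(F) = √(-54 + F)
-12239/(-27500) + 48519/T(99) = -12239/(-27500) + 48519/(√(-54 + 99)) = -12239*(-1/27500) + 48519/(√45) = 12239/27500 + 48519/((3*√5)) = 12239/27500 + 48519*(√5/15) = 12239/27500 + 16173*√5/5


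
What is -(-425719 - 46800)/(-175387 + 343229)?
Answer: 472519/167842 ≈ 2.8153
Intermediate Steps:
-(-425719 - 46800)/(-175387 + 343229) = -(-472519)/167842 = -1*(-472519/167842) = 472519/167842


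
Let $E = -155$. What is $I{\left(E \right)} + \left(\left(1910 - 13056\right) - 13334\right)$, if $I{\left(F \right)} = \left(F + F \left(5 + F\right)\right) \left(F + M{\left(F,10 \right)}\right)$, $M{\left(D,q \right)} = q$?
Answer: $-3373255$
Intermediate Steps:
$I{\left(F \right)} = \left(10 + F\right) \left(F + F \left(5 + F\right)\right)$ ($I{\left(F \right)} = \left(F + F \left(5 + F\right)\right) \left(F + 10\right) = \left(F + F \left(5 + F\right)\right) \left(10 + F\right) = \left(10 + F\right) \left(F + F \left(5 + F\right)\right)$)
$I{\left(E \right)} + \left(\left(1910 - 13056\right) - 13334\right) = - 155 \left(60 + \left(-155\right)^{2} + 16 \left(-155\right)\right) + \left(\left(1910 - 13056\right) - 13334\right) = - 155 \left(60 + 24025 - 2480\right) - 24480 = \left(-155\right) 21605 - 24480 = -3348775 - 24480 = -3373255$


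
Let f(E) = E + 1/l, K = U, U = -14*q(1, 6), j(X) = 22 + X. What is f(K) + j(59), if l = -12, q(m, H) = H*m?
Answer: -37/12 ≈ -3.0833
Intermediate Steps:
U = -84 ≈ -84.000
K = -84
f(E) = -1/12 + E (f(E) = E + 1/(-12) = E - 1/12 = -1/12 + E)
f(K) + j(59) = (-1/12 - 84) + (22 + 59) = -1009/12 + 81 = -37/12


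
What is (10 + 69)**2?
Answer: 6241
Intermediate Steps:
(10 + 69)**2 = 79**2 = 6241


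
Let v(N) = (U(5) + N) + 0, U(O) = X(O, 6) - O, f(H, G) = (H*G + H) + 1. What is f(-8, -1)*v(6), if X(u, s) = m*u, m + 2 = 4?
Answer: 11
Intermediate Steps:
m = 2 (m = -2 + 4 = 2)
X(u, s) = 2*u
f(H, G) = 1 + H + G*H (f(H, G) = (G*H + H) + 1 = (H + G*H) + 1 = 1 + H + G*H)
U(O) = O (U(O) = 2*O - O = O)
v(N) = 5 + N (v(N) = (5 + N) + 0 = 5 + N)
f(-8, -1)*v(6) = (1 - 8 - 1*(-8))*(5 + 6) = (1 - 8 + 8)*11 = 1*11 = 11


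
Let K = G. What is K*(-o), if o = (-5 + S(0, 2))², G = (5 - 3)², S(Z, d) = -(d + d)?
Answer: -324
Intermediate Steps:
S(Z, d) = -2*d
G = 4 (G = 2² = 4)
o = 81 (o = (-5 - 2*2)² = (-5 - 4)² = (-9)² = 81)
K = 4
K*(-o) = 4*(-1*81) = 4*(-81) = -324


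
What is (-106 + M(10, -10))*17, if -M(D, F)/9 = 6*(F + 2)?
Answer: 5542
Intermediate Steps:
M(D, F) = -108 - 54*F (M(D, F) = -54*(F + 2) = -54*(2 + F) = -9*(12 + 6*F) = -108 - 54*F)
(-106 + M(10, -10))*17 = (-106 + (-108 - 54*(-10)))*17 = (-106 + (-108 + 540))*17 = (-106 + 432)*17 = 326*17 = 5542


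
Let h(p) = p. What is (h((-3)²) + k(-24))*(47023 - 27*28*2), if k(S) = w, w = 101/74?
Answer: 34906937/74 ≈ 4.7172e+5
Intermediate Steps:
w = 101/74 (w = 101*(1/74) = 101/74 ≈ 1.3649)
k(S) = 101/74
(h((-3)²) + k(-24))*(47023 - 27*28*2) = ((-3)² + 101/74)*(47023 - 27*28*2) = (9 + 101/74)*(47023 - 756*2) = 767*(47023 - 1512)/74 = (767/74)*45511 = 34906937/74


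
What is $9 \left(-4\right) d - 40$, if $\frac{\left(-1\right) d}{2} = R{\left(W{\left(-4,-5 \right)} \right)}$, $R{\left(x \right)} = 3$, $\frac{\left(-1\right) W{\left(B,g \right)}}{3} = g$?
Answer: $176$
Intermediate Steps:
$W{\left(B,g \right)} = - 3 g$
$d = -6$ ($d = \left(-2\right) 3 = -6$)
$9 \left(-4\right) d - 40 = 9 \left(-4\right) \left(-6\right) - 40 = \left(-36\right) \left(-6\right) - 40 = 216 - 40 = 176$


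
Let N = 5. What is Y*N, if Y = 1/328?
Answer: 5/328 ≈ 0.015244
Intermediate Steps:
Y = 1/328 ≈ 0.0030488
Y*N = (1/328)*5 = 5/328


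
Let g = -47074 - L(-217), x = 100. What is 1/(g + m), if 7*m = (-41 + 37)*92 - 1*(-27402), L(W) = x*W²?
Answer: -1/4752112 ≈ -2.1043e-7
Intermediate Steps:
L(W) = 100*W²
g = -4755974 (g = -47074 - 100*(-217)² = -47074 - 100*47089 = -47074 - 1*4708900 = -47074 - 4708900 = -4755974)
m = 3862 (m = ((-41 + 37)*92 - 1*(-27402))/7 = (-4*92 + 27402)/7 = (-368 + 27402)/7 = (⅐)*27034 = 3862)
1/(g + m) = 1/(-4755974 + 3862) = 1/(-4752112) = -1/4752112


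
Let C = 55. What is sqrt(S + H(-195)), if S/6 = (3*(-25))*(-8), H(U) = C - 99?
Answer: 2*sqrt(889) ≈ 59.632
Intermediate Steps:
H(U) = -44 (H(U) = 55 - 99 = -44)
S = 3600 (S = 6*((3*(-25))*(-8)) = 6*(-75*(-8)) = 6*600 = 3600)
sqrt(S + H(-195)) = sqrt(3600 - 44) = sqrt(3556) = 2*sqrt(889)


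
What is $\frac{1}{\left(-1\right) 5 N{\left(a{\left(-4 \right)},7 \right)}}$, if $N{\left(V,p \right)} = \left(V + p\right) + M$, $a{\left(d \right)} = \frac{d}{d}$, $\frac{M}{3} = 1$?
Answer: $- \frac{1}{55} \approx -0.018182$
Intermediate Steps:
$M = 3$ ($M = 3 \cdot 1 = 3$)
$a{\left(d \right)} = 1$
$N{\left(V,p \right)} = 3 + V + p$ ($N{\left(V,p \right)} = \left(V + p\right) + 3 = 3 + V + p$)
$\frac{1}{\left(-1\right) 5 N{\left(a{\left(-4 \right)},7 \right)}} = \frac{1}{\left(-1\right) 5 \left(3 + 1 + 7\right)} = \frac{1}{\left(-1\right) 5 \cdot 11} = \frac{1}{\left(-1\right) 55} = \frac{1}{-55} = - \frac{1}{55}$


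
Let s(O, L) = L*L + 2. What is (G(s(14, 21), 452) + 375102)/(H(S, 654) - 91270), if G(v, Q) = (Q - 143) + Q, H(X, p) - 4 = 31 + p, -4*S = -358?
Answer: -375863/90581 ≈ -4.1495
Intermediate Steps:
S = 179/2 (S = -1/4*(-358) = 179/2 ≈ 89.500)
s(O, L) = 2 + L**2 (s(O, L) = L**2 + 2 = 2 + L**2)
H(X, p) = 35 + p (H(X, p) = 4 + (31 + p) = 35 + p)
G(v, Q) = -143 + 2*Q (G(v, Q) = (-143 + Q) + Q = -143 + 2*Q)
(G(s(14, 21), 452) + 375102)/(H(S, 654) - 91270) = ((-143 + 2*452) + 375102)/((35 + 654) - 91270) = ((-143 + 904) + 375102)/(689 - 91270) = (761 + 375102)/(-90581) = 375863*(-1/90581) = -375863/90581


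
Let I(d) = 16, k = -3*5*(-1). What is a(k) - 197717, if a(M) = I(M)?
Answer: -197701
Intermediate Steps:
k = 15 (k = -15*(-1) = 15)
a(M) = 16
a(k) - 197717 = 16 - 197717 = -197701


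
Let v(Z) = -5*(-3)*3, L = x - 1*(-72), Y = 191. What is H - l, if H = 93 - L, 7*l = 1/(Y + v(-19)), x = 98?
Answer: -127205/1652 ≈ -77.001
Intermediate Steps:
L = 170 (L = 98 - 1*(-72) = 98 + 72 = 170)
v(Z) = 45 (v(Z) = -(-15)*3 = -1*(-45) = 45)
l = 1/1652 (l = 1/(7*(191 + 45)) = (⅐)/236 = (⅐)*(1/236) = 1/1652 ≈ 0.00060533)
H = -77 (H = 93 - 1*170 = 93 - 170 = -77)
H - l = -77 - 1*1/1652 = -77 - 1/1652 = -127205/1652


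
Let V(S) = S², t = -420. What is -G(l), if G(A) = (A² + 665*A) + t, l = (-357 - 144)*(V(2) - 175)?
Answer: -7396491036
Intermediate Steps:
l = 85671 (l = (-357 - 144)*(2² - 175) = -501*(4 - 175) = -501*(-171) = 85671)
G(A) = -420 + A² + 665*A (G(A) = (A² + 665*A) - 420 = -420 + A² + 665*A)
-G(l) = -(-420 + 85671² + 665*85671) = -(-420 + 7339520241 + 56971215) = -1*7396491036 = -7396491036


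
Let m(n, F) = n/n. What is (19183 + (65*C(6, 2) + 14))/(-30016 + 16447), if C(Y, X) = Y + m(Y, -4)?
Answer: -19652/13569 ≈ -1.4483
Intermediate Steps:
m(n, F) = 1
C(Y, X) = 1 + Y (C(Y, X) = Y + 1 = 1 + Y)
(19183 + (65*C(6, 2) + 14))/(-30016 + 16447) = (19183 + (65*(1 + 6) + 14))/(-30016 + 16447) = (19183 + (65*7 + 14))/(-13569) = (19183 + (455 + 14))*(-1/13569) = (19183 + 469)*(-1/13569) = 19652*(-1/13569) = -19652/13569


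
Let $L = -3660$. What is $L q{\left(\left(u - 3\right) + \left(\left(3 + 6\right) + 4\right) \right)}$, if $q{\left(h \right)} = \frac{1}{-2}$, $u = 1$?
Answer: $1830$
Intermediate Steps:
$q{\left(h \right)} = - \frac{1}{2}$
$L q{\left(\left(u - 3\right) + \left(\left(3 + 6\right) + 4\right) \right)} = \left(-3660\right) \left(- \frac{1}{2}\right) = 1830$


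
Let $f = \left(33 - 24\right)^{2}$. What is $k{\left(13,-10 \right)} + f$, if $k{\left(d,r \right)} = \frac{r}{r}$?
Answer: $82$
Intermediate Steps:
$k{\left(d,r \right)} = 1$
$f = 81$ ($f = 9^{2} = 81$)
$k{\left(13,-10 \right)} + f = 1 + 81 = 82$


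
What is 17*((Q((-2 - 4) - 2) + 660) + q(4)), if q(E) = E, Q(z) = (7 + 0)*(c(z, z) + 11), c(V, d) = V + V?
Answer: 10693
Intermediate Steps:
c(V, d) = 2*V
Q(z) = 77 + 14*z (Q(z) = (7 + 0)*(2*z + 11) = 7*(11 + 2*z) = 77 + 14*z)
17*((Q((-2 - 4) - 2) + 660) + q(4)) = 17*(((77 + 14*((-2 - 4) - 2)) + 660) + 4) = 17*(((77 + 14*(-6 - 2)) + 660) + 4) = 17*(((77 + 14*(-8)) + 660) + 4) = 17*(((77 - 112) + 660) + 4) = 17*((-35 + 660) + 4) = 17*(625 + 4) = 17*629 = 10693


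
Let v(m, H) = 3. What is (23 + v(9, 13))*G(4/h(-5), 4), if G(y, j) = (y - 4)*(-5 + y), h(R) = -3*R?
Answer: 103376/225 ≈ 459.45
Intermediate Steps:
G(y, j) = (-5 + y)*(-4 + y) (G(y, j) = (-4 + y)*(-5 + y) = (-5 + y)*(-4 + y))
(23 + v(9, 13))*G(4/h(-5), 4) = (23 + 3)*(20 + (4/((-3*(-5))))² - 36/((-3*(-5)))) = 26*(20 + (4/15)² - 36/15) = 26*(20 + (4*(1/15))² - 36/15) = 26*(20 + (4/15)² - 9*4/15) = 26*(20 + 16/225 - 12/5) = 26*(3976/225) = 103376/225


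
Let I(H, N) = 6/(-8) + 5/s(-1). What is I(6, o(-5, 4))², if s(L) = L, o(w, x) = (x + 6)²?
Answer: 529/16 ≈ 33.063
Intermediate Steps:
o(w, x) = (6 + x)²
I(H, N) = -23/4 (I(H, N) = 6/(-8) + 5/(-1) = 6*(-⅛) + 5*(-1) = -¾ - 5 = -23/4)
I(6, o(-5, 4))² = (-23/4)² = 529/16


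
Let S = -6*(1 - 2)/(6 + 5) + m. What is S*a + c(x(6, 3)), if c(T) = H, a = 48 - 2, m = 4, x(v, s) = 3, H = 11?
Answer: 2421/11 ≈ 220.09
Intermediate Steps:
a = 46
c(T) = 11
S = 50/11 (S = -6*(1 - 2)/(6 + 5) + 4 = -(-6)/11 + 4 = -6*(-1/11) + 4 = 6/11 + 4 = 50/11 ≈ 4.5455)
S*a + c(x(6, 3)) = (50/11)*46 + 11 = 2300/11 + 11 = 2421/11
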